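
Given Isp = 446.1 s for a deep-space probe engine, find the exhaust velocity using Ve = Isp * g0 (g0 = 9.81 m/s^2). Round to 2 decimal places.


Step 1: Ve = Isp * g0 = 446.1 * 9.81
Step 2: Ve = 4376.24 m/s

4376.24


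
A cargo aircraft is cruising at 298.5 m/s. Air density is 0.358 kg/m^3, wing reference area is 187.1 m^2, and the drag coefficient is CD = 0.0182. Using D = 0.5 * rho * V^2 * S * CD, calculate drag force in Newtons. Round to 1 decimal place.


Step 1: Dynamic pressure q = 0.5 * 0.358 * 298.5^2 = 15949.3027 Pa
Step 2: Drag D = q * S * CD = 15949.3027 * 187.1 * 0.0182
Step 3: D = 54310.9 N

54310.9


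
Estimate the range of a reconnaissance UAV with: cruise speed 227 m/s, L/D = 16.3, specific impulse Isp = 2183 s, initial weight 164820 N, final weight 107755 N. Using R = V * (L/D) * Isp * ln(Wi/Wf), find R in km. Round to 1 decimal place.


Step 1: Coefficient = V * (L/D) * Isp = 227 * 16.3 * 2183 = 8077318.3 m
Step 2: Wi/Wf = 164820 / 107755 = 1.529581
Step 3: ln(1.529581) = 0.424994
Step 4: R = 8077318.3 * 0.424994 = 3432810.5 m = 3432.8 km

3432.8


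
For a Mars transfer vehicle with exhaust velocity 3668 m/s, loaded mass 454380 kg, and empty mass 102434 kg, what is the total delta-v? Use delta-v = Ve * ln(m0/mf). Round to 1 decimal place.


Step 1: Mass ratio m0/mf = 454380 / 102434 = 4.435832
Step 2: ln(4.435832) = 1.489715
Step 3: delta-v = 3668 * 1.489715 = 5464.3 m/s

5464.3


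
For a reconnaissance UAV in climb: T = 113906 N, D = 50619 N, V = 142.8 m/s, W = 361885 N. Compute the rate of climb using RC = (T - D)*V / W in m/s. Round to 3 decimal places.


Step 1: Excess thrust = T - D = 113906 - 50619 = 63287 N
Step 2: Excess power = 63287 * 142.8 = 9037383.6 W
Step 3: RC = 9037383.6 / 361885 = 24.973 m/s

24.973


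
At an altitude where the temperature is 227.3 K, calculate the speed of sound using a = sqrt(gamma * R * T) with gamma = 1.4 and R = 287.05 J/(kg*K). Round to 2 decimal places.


Step 1: gamma * R * T = 1.4 * 287.05 * 227.3 = 91345.051
Step 2: a = sqrt(91345.051) = 302.23 m/s

302.23


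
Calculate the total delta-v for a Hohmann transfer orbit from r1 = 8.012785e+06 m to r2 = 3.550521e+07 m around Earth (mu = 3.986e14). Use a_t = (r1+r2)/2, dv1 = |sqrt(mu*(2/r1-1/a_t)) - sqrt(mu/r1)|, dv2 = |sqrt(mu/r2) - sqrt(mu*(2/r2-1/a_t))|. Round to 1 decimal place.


Step 1: Transfer semi-major axis a_t = (8.012785e+06 + 3.550521e+07) / 2 = 2.175900e+07 m
Step 2: v1 (circular at r1) = sqrt(mu/r1) = 7053.05 m/s
Step 3: v_t1 = sqrt(mu*(2/r1 - 1/a_t)) = 9009.56 m/s
Step 4: dv1 = |9009.56 - 7053.05| = 1956.51 m/s
Step 5: v2 (circular at r2) = 3350.6 m/s, v_t2 = 2033.27 m/s
Step 6: dv2 = |3350.6 - 2033.27| = 1317.33 m/s
Step 7: Total delta-v = 1956.51 + 1317.33 = 3273.8 m/s

3273.8


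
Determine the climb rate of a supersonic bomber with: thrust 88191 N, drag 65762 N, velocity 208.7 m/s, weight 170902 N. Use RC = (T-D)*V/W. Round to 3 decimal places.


Step 1: Excess thrust = T - D = 88191 - 65762 = 22429 N
Step 2: Excess power = 22429 * 208.7 = 4680932.3 W
Step 3: RC = 4680932.3 / 170902 = 27.390 m/s

27.390


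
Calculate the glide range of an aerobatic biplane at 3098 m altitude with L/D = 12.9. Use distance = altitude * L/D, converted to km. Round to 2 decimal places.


Step 1: Glide distance = altitude * L/D = 3098 * 12.9 = 39964.2 m
Step 2: Convert to km: 39964.2 / 1000 = 39.96 km

39.96


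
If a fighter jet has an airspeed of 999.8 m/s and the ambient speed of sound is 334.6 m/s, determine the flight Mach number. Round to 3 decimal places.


Step 1: M = V / a = 999.8 / 334.6
Step 2: M = 2.988

2.988


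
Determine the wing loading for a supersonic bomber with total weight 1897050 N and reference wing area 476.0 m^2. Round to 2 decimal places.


Step 1: Wing loading = W / S = 1897050 / 476.0
Step 2: Wing loading = 3985.40 N/m^2

3985.40


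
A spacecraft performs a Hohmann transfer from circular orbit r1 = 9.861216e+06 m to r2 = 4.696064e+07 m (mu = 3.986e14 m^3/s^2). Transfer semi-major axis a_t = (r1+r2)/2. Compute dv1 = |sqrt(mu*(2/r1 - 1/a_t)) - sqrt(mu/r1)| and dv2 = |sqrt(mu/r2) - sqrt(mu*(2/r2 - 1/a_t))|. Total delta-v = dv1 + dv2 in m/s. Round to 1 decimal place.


Step 1: Transfer semi-major axis a_t = (9.861216e+06 + 4.696064e+07) / 2 = 2.841093e+07 m
Step 2: v1 (circular at r1) = sqrt(mu/r1) = 6357.75 m/s
Step 3: v_t1 = sqrt(mu*(2/r1 - 1/a_t)) = 8173.87 m/s
Step 4: dv1 = |8173.87 - 6357.75| = 1816.12 m/s
Step 5: v2 (circular at r2) = 2913.41 m/s, v_t2 = 1716.42 m/s
Step 6: dv2 = |2913.41 - 1716.42| = 1196.99 m/s
Step 7: Total delta-v = 1816.12 + 1196.99 = 3013.1 m/s

3013.1


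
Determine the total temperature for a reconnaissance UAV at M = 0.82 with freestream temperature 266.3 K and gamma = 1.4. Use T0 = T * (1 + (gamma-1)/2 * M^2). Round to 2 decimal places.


Step 1: (gamma-1)/2 = 0.2
Step 2: M^2 = 0.6724
Step 3: 1 + 0.2 * 0.6724 = 1.13448
Step 4: T0 = 266.3 * 1.13448 = 302.11 K

302.11


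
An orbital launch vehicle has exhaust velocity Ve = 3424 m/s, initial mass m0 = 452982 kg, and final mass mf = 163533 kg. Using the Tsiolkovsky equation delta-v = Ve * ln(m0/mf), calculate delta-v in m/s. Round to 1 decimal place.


Step 1: Mass ratio m0/mf = 452982 / 163533 = 2.769973
Step 2: ln(2.769973) = 1.018838
Step 3: delta-v = 3424 * 1.018838 = 3488.5 m/s

3488.5


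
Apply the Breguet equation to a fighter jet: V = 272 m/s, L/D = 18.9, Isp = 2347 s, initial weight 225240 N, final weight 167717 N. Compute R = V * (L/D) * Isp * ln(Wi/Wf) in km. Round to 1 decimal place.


Step 1: Coefficient = V * (L/D) * Isp = 272 * 18.9 * 2347 = 12065457.6 m
Step 2: Wi/Wf = 225240 / 167717 = 1.342977
Step 3: ln(1.342977) = 0.294888
Step 4: R = 12065457.6 * 0.294888 = 3557964.3 m = 3558.0 km

3558.0


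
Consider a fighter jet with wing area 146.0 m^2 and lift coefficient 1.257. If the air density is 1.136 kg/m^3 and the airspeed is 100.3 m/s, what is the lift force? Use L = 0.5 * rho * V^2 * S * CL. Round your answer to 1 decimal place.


Step 1: Calculate dynamic pressure q = 0.5 * 1.136 * 100.3^2 = 0.5 * 1.136 * 10060.09 = 5714.1311 Pa
Step 2: Multiply by wing area and lift coefficient: L = 5714.1311 * 146.0 * 1.257
Step 3: L = 834263.1435 * 1.257 = 1048668.8 N

1048668.8


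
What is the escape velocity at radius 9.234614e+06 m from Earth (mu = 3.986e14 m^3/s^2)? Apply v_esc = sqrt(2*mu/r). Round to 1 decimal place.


Step 1: 2*mu/r = 2 * 3.986e14 / 9.234614e+06 = 86327376.5422
Step 2: v_esc = sqrt(86327376.5422) = 9291.3 m/s

9291.3


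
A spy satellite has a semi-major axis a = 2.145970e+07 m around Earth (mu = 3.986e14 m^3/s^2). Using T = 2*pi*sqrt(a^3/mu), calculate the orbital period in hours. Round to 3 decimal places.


Step 1: a^3 / mu = 9.882594e+21 / 3.986e14 = 2.479326e+07
Step 2: sqrt(2.479326e+07) = 4979.2831 s
Step 3: T = 2*pi * 4979.2831 = 31285.76 s
Step 4: T in hours = 31285.76 / 3600 = 8.690 hours

8.690


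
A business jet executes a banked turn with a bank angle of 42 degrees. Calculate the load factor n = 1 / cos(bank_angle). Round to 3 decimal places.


Step 1: Convert 42 degrees to radians = 0.733038
Step 2: cos(42 deg) = 0.743145
Step 3: n = 1 / 0.743145 = 1.346

1.346


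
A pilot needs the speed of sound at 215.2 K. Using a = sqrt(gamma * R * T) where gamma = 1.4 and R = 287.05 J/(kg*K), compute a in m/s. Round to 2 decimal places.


Step 1: gamma * R * T = 1.4 * 287.05 * 215.2 = 86482.424
Step 2: a = sqrt(86482.424) = 294.08 m/s

294.08


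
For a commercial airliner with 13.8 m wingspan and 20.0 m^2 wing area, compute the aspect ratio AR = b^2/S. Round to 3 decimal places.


Step 1: b^2 = 13.8^2 = 190.44
Step 2: AR = 190.44 / 20.0 = 9.522

9.522


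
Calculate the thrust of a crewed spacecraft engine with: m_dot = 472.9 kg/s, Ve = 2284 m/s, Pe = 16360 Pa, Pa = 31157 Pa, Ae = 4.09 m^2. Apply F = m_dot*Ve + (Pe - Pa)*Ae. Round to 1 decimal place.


Step 1: Momentum thrust = m_dot * Ve = 472.9 * 2284 = 1080103.6 N
Step 2: Pressure thrust = (Pe - Pa) * Ae = (16360 - 31157) * 4.09 = -60519.73 N
Step 3: Total thrust F = 1080103.6 + -60519.73 = 1019583.9 N

1019583.9


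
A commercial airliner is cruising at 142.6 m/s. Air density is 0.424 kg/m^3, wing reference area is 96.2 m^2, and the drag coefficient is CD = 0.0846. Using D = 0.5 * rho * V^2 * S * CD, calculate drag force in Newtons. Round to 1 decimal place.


Step 1: Dynamic pressure q = 0.5 * 0.424 * 142.6^2 = 4310.9691 Pa
Step 2: Drag D = q * S * CD = 4310.9691 * 96.2 * 0.0846
Step 3: D = 35084.9 N

35084.9


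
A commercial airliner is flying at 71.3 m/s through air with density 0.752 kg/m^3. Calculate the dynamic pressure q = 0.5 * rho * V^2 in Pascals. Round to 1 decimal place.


Step 1: V^2 = 71.3^2 = 5083.69
Step 2: q = 0.5 * 0.752 * 5083.69
Step 3: q = 1911.5 Pa

1911.5


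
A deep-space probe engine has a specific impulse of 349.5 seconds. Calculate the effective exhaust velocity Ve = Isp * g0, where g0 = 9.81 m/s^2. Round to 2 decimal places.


Step 1: Ve = Isp * g0 = 349.5 * 9.81
Step 2: Ve = 3428.60 m/s

3428.60


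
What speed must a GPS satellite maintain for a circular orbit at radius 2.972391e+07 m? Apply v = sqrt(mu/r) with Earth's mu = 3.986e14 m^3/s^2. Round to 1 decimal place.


Step 1: mu / r = 3.986e14 / 2.972391e+07 = 13410079.6295
Step 2: v = sqrt(13410079.6295) = 3662.0 m/s

3662.0


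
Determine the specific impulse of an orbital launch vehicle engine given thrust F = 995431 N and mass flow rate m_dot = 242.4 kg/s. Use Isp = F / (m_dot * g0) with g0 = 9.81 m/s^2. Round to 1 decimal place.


Step 1: m_dot * g0 = 242.4 * 9.81 = 2377.94
Step 2: Isp = 995431 / 2377.94 = 418.6 s

418.6


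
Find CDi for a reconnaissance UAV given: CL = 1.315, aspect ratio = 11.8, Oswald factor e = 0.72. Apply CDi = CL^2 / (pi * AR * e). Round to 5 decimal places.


Step 1: CL^2 = 1.315^2 = 1.729225
Step 2: pi * AR * e = 3.14159 * 11.8 * 0.72 = 26.690971
Step 3: CDi = 1.729225 / 26.690971 = 0.06479

0.06479


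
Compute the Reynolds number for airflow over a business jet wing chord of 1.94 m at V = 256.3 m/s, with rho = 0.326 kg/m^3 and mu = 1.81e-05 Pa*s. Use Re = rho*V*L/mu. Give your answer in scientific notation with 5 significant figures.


Step 1: Numerator = rho * V * L = 0.326 * 256.3 * 1.94 = 162.094372
Step 2: Re = 162.094372 / 1.81e-05
Step 3: Re = 8.9555e+06

8.9555e+06


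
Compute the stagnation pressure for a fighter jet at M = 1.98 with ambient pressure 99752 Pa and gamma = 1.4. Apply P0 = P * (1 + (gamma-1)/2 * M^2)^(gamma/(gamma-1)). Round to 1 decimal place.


Step 1: (gamma-1)/2 * M^2 = 0.2 * 3.9204 = 0.78408
Step 2: 1 + 0.78408 = 1.78408
Step 3: Exponent gamma/(gamma-1) = 3.5
Step 4: P0 = 99752 * 1.78408^3.5 = 756609.4 Pa

756609.4


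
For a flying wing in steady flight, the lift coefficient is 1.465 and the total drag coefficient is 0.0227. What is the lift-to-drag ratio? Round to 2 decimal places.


Step 1: L/D = CL / CD = 1.465 / 0.0227
Step 2: L/D = 64.54

64.54


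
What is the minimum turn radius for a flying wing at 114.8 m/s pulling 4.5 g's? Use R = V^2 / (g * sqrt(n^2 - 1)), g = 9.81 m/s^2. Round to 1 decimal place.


Step 1: V^2 = 114.8^2 = 13179.04
Step 2: n^2 - 1 = 4.5^2 - 1 = 19.25
Step 3: sqrt(19.25) = 4.387482
Step 4: R = 13179.04 / (9.81 * 4.387482) = 306.2 m

306.2


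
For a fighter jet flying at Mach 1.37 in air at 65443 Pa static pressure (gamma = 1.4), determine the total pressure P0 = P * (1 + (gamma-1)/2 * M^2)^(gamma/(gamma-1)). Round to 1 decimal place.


Step 1: (gamma-1)/2 * M^2 = 0.2 * 1.8769 = 0.37538
Step 2: 1 + 0.37538 = 1.37538
Step 3: Exponent gamma/(gamma-1) = 3.5
Step 4: P0 = 65443 * 1.37538^3.5 = 199683.7 Pa

199683.7


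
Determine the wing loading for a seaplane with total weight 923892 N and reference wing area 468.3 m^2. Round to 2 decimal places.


Step 1: Wing loading = W / S = 923892 / 468.3
Step 2: Wing loading = 1972.86 N/m^2

1972.86


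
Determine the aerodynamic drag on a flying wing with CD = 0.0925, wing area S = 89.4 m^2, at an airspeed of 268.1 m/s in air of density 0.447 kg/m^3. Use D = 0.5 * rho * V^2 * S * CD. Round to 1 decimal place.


Step 1: Dynamic pressure q = 0.5 * 0.447 * 268.1^2 = 16064.6458 Pa
Step 2: Drag D = q * S * CD = 16064.6458 * 89.4 * 0.0925
Step 3: D = 132846.6 N

132846.6


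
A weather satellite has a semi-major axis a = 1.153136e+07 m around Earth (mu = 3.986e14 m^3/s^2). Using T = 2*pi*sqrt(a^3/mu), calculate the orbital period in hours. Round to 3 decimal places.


Step 1: a^3 / mu = 1.533351e+21 / 3.986e14 = 3.846842e+06
Step 2: sqrt(3.846842e+06) = 1961.3367 s
Step 3: T = 2*pi * 1961.3367 = 12323.44 s
Step 4: T in hours = 12323.44 / 3600 = 3.423 hours

3.423


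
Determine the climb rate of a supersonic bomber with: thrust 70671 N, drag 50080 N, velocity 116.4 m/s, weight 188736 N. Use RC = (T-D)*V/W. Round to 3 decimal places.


Step 1: Excess thrust = T - D = 70671 - 50080 = 20591 N
Step 2: Excess power = 20591 * 116.4 = 2396792.4 W
Step 3: RC = 2396792.4 / 188736 = 12.699 m/s

12.699


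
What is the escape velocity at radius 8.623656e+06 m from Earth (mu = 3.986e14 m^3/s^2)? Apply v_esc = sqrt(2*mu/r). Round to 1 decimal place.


Step 1: 2*mu/r = 2 * 3.986e14 / 8.623656e+06 = 92443390.5991
Step 2: v_esc = sqrt(92443390.5991) = 9614.7 m/s

9614.7


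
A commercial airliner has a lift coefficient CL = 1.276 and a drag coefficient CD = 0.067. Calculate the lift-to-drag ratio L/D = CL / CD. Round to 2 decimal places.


Step 1: L/D = CL / CD = 1.276 / 0.067
Step 2: L/D = 19.04

19.04


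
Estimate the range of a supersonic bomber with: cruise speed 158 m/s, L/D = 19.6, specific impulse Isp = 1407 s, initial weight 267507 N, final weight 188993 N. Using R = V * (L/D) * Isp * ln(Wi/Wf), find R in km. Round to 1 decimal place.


Step 1: Coefficient = V * (L/D) * Isp = 158 * 19.6 * 1407 = 4357197.6 m
Step 2: Wi/Wf = 267507 / 188993 = 1.415433
Step 3: ln(1.415433) = 0.347436
Step 4: R = 4357197.6 * 0.347436 = 1513846.2 m = 1513.8 km

1513.8


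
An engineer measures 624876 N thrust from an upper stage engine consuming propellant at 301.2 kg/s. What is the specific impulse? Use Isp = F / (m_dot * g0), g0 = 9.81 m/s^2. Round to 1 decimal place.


Step 1: m_dot * g0 = 301.2 * 9.81 = 2954.77
Step 2: Isp = 624876 / 2954.77 = 211.5 s

211.5


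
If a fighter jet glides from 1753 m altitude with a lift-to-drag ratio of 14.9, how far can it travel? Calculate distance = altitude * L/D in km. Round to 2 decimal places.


Step 1: Glide distance = altitude * L/D = 1753 * 14.9 = 26119.7 m
Step 2: Convert to km: 26119.7 / 1000 = 26.12 km

26.12


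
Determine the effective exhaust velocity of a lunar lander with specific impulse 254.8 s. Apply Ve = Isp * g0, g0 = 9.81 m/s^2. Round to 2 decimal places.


Step 1: Ve = Isp * g0 = 254.8 * 9.81
Step 2: Ve = 2499.59 m/s

2499.59


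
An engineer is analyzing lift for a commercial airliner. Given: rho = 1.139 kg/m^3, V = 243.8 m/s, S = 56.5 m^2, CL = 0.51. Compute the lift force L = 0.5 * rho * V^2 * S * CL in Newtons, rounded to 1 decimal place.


Step 1: Calculate dynamic pressure q = 0.5 * 1.139 * 243.8^2 = 0.5 * 1.139 * 59438.44 = 33850.1916 Pa
Step 2: Multiply by wing area and lift coefficient: L = 33850.1916 * 56.5 * 0.51
Step 3: L = 1912535.8243 * 0.51 = 975393.3 N

975393.3


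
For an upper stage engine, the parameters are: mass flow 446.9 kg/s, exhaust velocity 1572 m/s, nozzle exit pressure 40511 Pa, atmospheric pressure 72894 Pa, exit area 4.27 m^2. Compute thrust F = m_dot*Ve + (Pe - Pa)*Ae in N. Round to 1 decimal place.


Step 1: Momentum thrust = m_dot * Ve = 446.9 * 1572 = 702526.8 N
Step 2: Pressure thrust = (Pe - Pa) * Ae = (40511 - 72894) * 4.27 = -138275.41 N
Step 3: Total thrust F = 702526.8 + -138275.41 = 564251.4 N

564251.4


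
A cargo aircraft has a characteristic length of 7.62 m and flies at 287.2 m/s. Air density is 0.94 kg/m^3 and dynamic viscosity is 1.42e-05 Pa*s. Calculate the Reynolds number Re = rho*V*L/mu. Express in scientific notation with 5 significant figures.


Step 1: Numerator = rho * V * L = 0.94 * 287.2 * 7.62 = 2057.15616
Step 2: Re = 2057.15616 / 1.42e-05
Step 3: Re = 1.4487e+08

1.4487e+08


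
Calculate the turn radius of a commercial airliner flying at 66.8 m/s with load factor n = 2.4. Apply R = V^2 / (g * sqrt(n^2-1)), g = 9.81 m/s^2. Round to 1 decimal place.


Step 1: V^2 = 66.8^2 = 4462.24
Step 2: n^2 - 1 = 2.4^2 - 1 = 4.76
Step 3: sqrt(4.76) = 2.181742
Step 4: R = 4462.24 / (9.81 * 2.181742) = 208.5 m

208.5


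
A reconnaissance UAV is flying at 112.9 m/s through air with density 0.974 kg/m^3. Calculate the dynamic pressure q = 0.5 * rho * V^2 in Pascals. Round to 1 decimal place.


Step 1: V^2 = 112.9^2 = 12746.41
Step 2: q = 0.5 * 0.974 * 12746.41
Step 3: q = 6207.5 Pa

6207.5


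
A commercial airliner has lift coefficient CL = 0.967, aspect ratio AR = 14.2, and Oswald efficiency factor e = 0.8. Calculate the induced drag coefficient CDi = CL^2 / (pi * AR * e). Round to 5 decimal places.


Step 1: CL^2 = 0.967^2 = 0.935089
Step 2: pi * AR * e = 3.14159 * 14.2 * 0.8 = 35.688493
Step 3: CDi = 0.935089 / 35.688493 = 0.02620

0.02620


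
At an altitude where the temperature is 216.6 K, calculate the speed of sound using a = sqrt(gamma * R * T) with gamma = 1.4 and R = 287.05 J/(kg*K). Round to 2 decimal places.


Step 1: gamma * R * T = 1.4 * 287.05 * 216.6 = 87045.042
Step 2: a = sqrt(87045.042) = 295.03 m/s

295.03


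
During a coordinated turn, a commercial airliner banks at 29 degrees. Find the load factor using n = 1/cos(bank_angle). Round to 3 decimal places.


Step 1: Convert 29 degrees to radians = 0.506145
Step 2: cos(29 deg) = 0.87462
Step 3: n = 1 / 0.87462 = 1.143

1.143


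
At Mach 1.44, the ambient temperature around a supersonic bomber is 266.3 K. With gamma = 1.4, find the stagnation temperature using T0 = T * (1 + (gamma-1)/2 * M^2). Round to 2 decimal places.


Step 1: (gamma-1)/2 = 0.2
Step 2: M^2 = 2.0736
Step 3: 1 + 0.2 * 2.0736 = 1.41472
Step 4: T0 = 266.3 * 1.41472 = 376.74 K

376.74


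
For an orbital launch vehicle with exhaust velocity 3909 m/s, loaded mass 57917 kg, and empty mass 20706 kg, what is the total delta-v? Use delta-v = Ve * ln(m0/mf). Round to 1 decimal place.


Step 1: Mass ratio m0/mf = 57917 / 20706 = 2.797112
Step 2: ln(2.797112) = 1.028587
Step 3: delta-v = 3909 * 1.028587 = 4020.7 m/s

4020.7


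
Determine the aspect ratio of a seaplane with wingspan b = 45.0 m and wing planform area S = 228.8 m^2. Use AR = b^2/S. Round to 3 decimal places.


Step 1: b^2 = 45.0^2 = 2025.0
Step 2: AR = 2025.0 / 228.8 = 8.851

8.851


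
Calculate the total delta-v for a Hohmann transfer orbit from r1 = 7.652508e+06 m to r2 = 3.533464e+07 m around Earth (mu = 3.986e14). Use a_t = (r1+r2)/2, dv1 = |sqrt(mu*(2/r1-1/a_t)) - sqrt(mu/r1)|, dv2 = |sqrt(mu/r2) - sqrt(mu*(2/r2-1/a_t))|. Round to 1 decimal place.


Step 1: Transfer semi-major axis a_t = (7.652508e+06 + 3.533464e+07) / 2 = 2.149357e+07 m
Step 2: v1 (circular at r1) = sqrt(mu/r1) = 7217.17 m/s
Step 3: v_t1 = sqrt(mu*(2/r1 - 1/a_t)) = 9253.64 m/s
Step 4: dv1 = |9253.64 - 7217.17| = 2036.48 m/s
Step 5: v2 (circular at r2) = 3358.68 m/s, v_t2 = 2004.08 m/s
Step 6: dv2 = |3358.68 - 2004.08| = 1354.59 m/s
Step 7: Total delta-v = 2036.48 + 1354.59 = 3391.1 m/s

3391.1


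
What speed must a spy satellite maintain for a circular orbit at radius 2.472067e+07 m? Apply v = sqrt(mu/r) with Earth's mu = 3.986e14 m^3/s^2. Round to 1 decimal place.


Step 1: mu / r = 3.986e14 / 2.472067e+07 = 16124158.4472
Step 2: v = sqrt(16124158.4472) = 4015.5 m/s

4015.5


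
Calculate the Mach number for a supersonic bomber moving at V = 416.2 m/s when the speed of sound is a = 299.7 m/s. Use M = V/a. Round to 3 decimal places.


Step 1: M = V / a = 416.2 / 299.7
Step 2: M = 1.389

1.389


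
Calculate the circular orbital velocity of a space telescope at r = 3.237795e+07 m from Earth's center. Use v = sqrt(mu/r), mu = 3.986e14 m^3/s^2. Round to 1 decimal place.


Step 1: mu / r = 3.986e14 / 3.237795e+07 = 12310847.3514
Step 2: v = sqrt(12310847.3514) = 3508.7 m/s

3508.7


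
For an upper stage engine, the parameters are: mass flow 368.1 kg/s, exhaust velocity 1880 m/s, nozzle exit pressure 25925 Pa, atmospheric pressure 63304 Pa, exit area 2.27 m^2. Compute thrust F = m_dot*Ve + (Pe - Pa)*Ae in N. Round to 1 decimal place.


Step 1: Momentum thrust = m_dot * Ve = 368.1 * 1880 = 692028.0 N
Step 2: Pressure thrust = (Pe - Pa) * Ae = (25925 - 63304) * 2.27 = -84850.33 N
Step 3: Total thrust F = 692028.0 + -84850.33 = 607177.7 N

607177.7


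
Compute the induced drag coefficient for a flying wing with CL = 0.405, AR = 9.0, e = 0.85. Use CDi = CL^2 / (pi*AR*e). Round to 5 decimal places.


Step 1: CL^2 = 0.405^2 = 0.164025
Step 2: pi * AR * e = 3.14159 * 9.0 * 0.85 = 24.033184
Step 3: CDi = 0.164025 / 24.033184 = 0.00682

0.00682


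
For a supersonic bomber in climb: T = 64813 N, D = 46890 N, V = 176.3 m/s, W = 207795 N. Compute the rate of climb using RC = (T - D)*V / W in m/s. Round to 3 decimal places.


Step 1: Excess thrust = T - D = 64813 - 46890 = 17923 N
Step 2: Excess power = 17923 * 176.3 = 3159824.9 W
Step 3: RC = 3159824.9 / 207795 = 15.206 m/s

15.206


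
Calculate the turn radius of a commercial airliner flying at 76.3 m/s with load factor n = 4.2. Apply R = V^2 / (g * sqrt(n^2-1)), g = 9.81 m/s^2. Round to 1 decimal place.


Step 1: V^2 = 76.3^2 = 5821.69
Step 2: n^2 - 1 = 4.2^2 - 1 = 16.64
Step 3: sqrt(16.64) = 4.079216
Step 4: R = 5821.69 / (9.81 * 4.079216) = 145.5 m

145.5


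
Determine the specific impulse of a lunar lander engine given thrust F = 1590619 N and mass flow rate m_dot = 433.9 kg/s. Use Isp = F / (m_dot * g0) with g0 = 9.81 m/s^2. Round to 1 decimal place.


Step 1: m_dot * g0 = 433.9 * 9.81 = 4256.56
Step 2: Isp = 1590619 / 4256.56 = 373.7 s

373.7


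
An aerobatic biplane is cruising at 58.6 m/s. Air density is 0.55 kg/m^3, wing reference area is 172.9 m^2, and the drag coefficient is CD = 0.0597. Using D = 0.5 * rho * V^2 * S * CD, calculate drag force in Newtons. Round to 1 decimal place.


Step 1: Dynamic pressure q = 0.5 * 0.55 * 58.6^2 = 944.339 Pa
Step 2: Drag D = q * S * CD = 944.339 * 172.9 * 0.0597
Step 3: D = 9747.6 N

9747.6


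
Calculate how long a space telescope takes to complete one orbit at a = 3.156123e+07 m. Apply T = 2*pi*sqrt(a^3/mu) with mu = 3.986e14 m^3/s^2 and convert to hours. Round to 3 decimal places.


Step 1: a^3 / mu = 3.143850e+22 / 3.986e14 = 7.887229e+07
Step 2: sqrt(7.887229e+07) = 8881.0074 s
Step 3: T = 2*pi * 8881.0074 = 55801.02 s
Step 4: T in hours = 55801.02 / 3600 = 15.500 hours

15.500


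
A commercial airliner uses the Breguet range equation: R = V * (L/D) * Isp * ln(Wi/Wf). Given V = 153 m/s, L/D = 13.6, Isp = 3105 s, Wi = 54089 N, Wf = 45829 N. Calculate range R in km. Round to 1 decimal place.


Step 1: Coefficient = V * (L/D) * Isp = 153 * 13.6 * 3105 = 6460884.0 m
Step 2: Wi/Wf = 54089 / 45829 = 1.180235
Step 3: ln(1.180235) = 0.165714
Step 4: R = 6460884.0 * 0.165714 = 1070657.4 m = 1070.7 km

1070.7


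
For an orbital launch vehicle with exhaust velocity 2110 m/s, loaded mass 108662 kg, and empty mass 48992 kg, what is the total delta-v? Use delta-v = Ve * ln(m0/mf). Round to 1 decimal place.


Step 1: Mass ratio m0/mf = 108662 / 48992 = 2.217954
Step 2: ln(2.217954) = 0.796585
Step 3: delta-v = 2110 * 0.796585 = 1680.8 m/s

1680.8


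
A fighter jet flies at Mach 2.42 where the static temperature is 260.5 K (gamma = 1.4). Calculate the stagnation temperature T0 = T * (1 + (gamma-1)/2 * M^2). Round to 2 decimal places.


Step 1: (gamma-1)/2 = 0.2
Step 2: M^2 = 5.8564
Step 3: 1 + 0.2 * 5.8564 = 2.17128
Step 4: T0 = 260.5 * 2.17128 = 565.62 K

565.62


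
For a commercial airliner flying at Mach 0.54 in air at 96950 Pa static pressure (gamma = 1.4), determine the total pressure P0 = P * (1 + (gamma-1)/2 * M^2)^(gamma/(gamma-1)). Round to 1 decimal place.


Step 1: (gamma-1)/2 * M^2 = 0.2 * 0.2916 = 0.05832
Step 2: 1 + 0.05832 = 1.05832
Step 3: Exponent gamma/(gamma-1) = 3.5
Step 4: P0 = 96950 * 1.05832^3.5 = 118224.5 Pa

118224.5


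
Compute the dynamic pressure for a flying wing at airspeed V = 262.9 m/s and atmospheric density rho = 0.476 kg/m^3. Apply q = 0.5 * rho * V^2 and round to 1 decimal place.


Step 1: V^2 = 262.9^2 = 69116.41
Step 2: q = 0.5 * 0.476 * 69116.41
Step 3: q = 16449.7 Pa

16449.7


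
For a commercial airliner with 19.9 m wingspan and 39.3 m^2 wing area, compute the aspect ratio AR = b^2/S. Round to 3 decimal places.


Step 1: b^2 = 19.9^2 = 396.01
Step 2: AR = 396.01 / 39.3 = 10.077

10.077


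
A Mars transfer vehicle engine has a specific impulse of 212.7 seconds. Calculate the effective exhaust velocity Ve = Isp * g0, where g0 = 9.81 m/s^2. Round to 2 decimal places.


Step 1: Ve = Isp * g0 = 212.7 * 9.81
Step 2: Ve = 2086.59 m/s

2086.59


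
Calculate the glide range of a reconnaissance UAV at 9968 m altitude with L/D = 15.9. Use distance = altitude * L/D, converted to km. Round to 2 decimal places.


Step 1: Glide distance = altitude * L/D = 9968 * 15.9 = 158491.2 m
Step 2: Convert to km: 158491.2 / 1000 = 158.49 km

158.49


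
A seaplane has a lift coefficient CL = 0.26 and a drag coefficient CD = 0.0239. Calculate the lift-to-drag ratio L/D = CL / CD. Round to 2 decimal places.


Step 1: L/D = CL / CD = 0.26 / 0.0239
Step 2: L/D = 10.88

10.88


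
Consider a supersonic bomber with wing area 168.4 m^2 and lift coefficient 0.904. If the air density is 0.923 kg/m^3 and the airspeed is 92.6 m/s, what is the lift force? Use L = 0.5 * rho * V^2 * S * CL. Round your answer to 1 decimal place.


Step 1: Calculate dynamic pressure q = 0.5 * 0.923 * 92.6^2 = 0.5 * 0.923 * 8574.76 = 3957.2517 Pa
Step 2: Multiply by wing area and lift coefficient: L = 3957.2517 * 168.4 * 0.904
Step 3: L = 666401.193 * 0.904 = 602426.7 N

602426.7


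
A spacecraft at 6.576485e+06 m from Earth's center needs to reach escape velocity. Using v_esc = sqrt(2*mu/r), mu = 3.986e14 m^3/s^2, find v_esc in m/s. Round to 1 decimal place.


Step 1: 2*mu/r = 2 * 3.986e14 / 6.576485e+06 = 121219770.1356
Step 2: v_esc = sqrt(121219770.1356) = 11010.0 m/s

11010.0


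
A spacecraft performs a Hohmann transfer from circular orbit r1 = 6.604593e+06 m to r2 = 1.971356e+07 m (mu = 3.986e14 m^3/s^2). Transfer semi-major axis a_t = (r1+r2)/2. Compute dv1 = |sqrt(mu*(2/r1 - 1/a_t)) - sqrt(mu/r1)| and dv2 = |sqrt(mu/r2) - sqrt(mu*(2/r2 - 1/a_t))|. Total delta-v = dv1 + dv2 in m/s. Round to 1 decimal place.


Step 1: Transfer semi-major axis a_t = (6.604593e+06 + 1.971356e+07) / 2 = 1.315908e+07 m
Step 2: v1 (circular at r1) = sqrt(mu/r1) = 7768.65 m/s
Step 3: v_t1 = sqrt(mu*(2/r1 - 1/a_t)) = 9508.58 m/s
Step 4: dv1 = |9508.58 - 7768.65| = 1739.92 m/s
Step 5: v2 (circular at r2) = 4496.62 m/s, v_t2 = 3185.64 m/s
Step 6: dv2 = |4496.62 - 3185.64| = 1310.98 m/s
Step 7: Total delta-v = 1739.92 + 1310.98 = 3050.9 m/s

3050.9


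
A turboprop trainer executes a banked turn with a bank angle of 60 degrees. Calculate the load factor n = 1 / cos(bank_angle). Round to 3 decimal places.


Step 1: Convert 60 degrees to radians = 1.047198
Step 2: cos(60 deg) = 0.5
Step 3: n = 1 / 0.5 = 2.000

2.000


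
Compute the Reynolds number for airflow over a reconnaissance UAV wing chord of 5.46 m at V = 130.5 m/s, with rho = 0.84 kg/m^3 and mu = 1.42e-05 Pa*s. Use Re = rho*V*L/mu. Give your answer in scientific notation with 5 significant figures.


Step 1: Numerator = rho * V * L = 0.84 * 130.5 * 5.46 = 598.5252
Step 2: Re = 598.5252 / 1.42e-05
Step 3: Re = 4.2150e+07

4.2150e+07


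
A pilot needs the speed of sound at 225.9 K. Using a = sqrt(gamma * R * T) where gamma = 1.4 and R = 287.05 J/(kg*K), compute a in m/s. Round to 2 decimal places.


Step 1: gamma * R * T = 1.4 * 287.05 * 225.9 = 90782.433
Step 2: a = sqrt(90782.433) = 301.30 m/s

301.30


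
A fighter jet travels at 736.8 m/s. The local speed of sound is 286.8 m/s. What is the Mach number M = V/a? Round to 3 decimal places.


Step 1: M = V / a = 736.8 / 286.8
Step 2: M = 2.569

2.569


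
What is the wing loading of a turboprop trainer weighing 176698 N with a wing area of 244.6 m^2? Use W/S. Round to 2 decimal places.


Step 1: Wing loading = W / S = 176698 / 244.6
Step 2: Wing loading = 722.40 N/m^2

722.40


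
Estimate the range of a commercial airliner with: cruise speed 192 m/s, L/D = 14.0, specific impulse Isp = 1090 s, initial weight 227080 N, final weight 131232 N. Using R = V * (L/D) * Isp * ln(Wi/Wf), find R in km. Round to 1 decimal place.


Step 1: Coefficient = V * (L/D) * Isp = 192 * 14.0 * 1090 = 2929920.0 m
Step 2: Wi/Wf = 227080 / 131232 = 1.730371
Step 3: ln(1.730371) = 0.548336
Step 4: R = 2929920.0 * 0.548336 = 1606579.5 m = 1606.6 km

1606.6


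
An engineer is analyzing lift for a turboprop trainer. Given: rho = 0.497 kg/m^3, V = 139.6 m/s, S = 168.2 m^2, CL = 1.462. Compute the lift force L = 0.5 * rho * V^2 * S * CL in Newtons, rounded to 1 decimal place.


Step 1: Calculate dynamic pressure q = 0.5 * 0.497 * 139.6^2 = 0.5 * 0.497 * 19488.16 = 4842.8078 Pa
Step 2: Multiply by wing area and lift coefficient: L = 4842.8078 * 168.2 * 1.462
Step 3: L = 814560.2652 * 1.462 = 1190887.1 N

1190887.1


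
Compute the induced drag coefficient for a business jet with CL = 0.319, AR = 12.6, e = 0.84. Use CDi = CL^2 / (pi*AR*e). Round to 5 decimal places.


Step 1: CL^2 = 0.319^2 = 0.101761
Step 2: pi * AR * e = 3.14159 * 12.6 * 0.84 = 33.250617
Step 3: CDi = 0.101761 / 33.250617 = 0.00306

0.00306


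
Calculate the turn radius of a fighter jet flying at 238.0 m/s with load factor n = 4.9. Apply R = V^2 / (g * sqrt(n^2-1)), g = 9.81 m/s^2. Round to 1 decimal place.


Step 1: V^2 = 238.0^2 = 56644.0
Step 2: n^2 - 1 = 4.9^2 - 1 = 23.01
Step 3: sqrt(23.01) = 4.796874
Step 4: R = 56644.0 / (9.81 * 4.796874) = 1203.7 m

1203.7


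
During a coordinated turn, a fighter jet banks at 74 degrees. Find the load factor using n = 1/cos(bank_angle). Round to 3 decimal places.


Step 1: Convert 74 degrees to radians = 1.291544
Step 2: cos(74 deg) = 0.275637
Step 3: n = 1 / 0.275637 = 3.628

3.628


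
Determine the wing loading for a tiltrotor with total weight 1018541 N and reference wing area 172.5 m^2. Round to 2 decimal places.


Step 1: Wing loading = W / S = 1018541 / 172.5
Step 2: Wing loading = 5904.59 N/m^2

5904.59


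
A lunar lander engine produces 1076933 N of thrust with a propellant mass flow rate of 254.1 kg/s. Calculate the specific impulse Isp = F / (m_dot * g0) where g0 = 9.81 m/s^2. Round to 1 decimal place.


Step 1: m_dot * g0 = 254.1 * 9.81 = 2492.72
Step 2: Isp = 1076933 / 2492.72 = 432.0 s

432.0


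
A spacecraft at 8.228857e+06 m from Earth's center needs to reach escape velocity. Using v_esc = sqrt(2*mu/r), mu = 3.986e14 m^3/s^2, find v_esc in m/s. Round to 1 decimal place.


Step 1: 2*mu/r = 2 * 3.986e14 / 8.228857e+06 = 96878582.2867
Step 2: v_esc = sqrt(96878582.2867) = 9842.7 m/s

9842.7


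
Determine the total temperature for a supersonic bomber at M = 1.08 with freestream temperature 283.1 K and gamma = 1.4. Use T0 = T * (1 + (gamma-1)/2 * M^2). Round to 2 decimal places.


Step 1: (gamma-1)/2 = 0.2
Step 2: M^2 = 1.1664
Step 3: 1 + 0.2 * 1.1664 = 1.23328
Step 4: T0 = 283.1 * 1.23328 = 349.14 K

349.14


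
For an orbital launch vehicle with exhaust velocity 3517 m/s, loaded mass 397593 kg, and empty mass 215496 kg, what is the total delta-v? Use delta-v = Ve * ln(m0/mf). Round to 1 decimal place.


Step 1: Mass ratio m0/mf = 397593 / 215496 = 1.845013
Step 2: ln(1.845013) = 0.612487
Step 3: delta-v = 3517 * 0.612487 = 2154.1 m/s

2154.1


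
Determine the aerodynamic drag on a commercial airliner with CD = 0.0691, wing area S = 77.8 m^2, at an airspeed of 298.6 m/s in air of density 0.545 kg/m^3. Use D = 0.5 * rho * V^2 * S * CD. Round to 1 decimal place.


Step 1: Dynamic pressure q = 0.5 * 0.545 * 298.6^2 = 24296.6341 Pa
Step 2: Drag D = q * S * CD = 24296.6341 * 77.8 * 0.0691
Step 3: D = 130618.2 N

130618.2


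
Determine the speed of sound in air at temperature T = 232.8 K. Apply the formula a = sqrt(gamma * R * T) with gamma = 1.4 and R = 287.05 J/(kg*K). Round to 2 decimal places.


Step 1: gamma * R * T = 1.4 * 287.05 * 232.8 = 93555.336
Step 2: a = sqrt(93555.336) = 305.87 m/s

305.87


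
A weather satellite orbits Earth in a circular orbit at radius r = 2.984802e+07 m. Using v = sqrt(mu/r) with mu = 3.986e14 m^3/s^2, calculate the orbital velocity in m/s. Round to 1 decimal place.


Step 1: mu / r = 3.986e14 / 2.984802e+07 = 13354319.65
Step 2: v = sqrt(13354319.65) = 3654.4 m/s

3654.4


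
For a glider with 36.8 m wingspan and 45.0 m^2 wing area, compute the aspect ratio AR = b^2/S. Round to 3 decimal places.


Step 1: b^2 = 36.8^2 = 1354.24
Step 2: AR = 1354.24 / 45.0 = 30.094

30.094


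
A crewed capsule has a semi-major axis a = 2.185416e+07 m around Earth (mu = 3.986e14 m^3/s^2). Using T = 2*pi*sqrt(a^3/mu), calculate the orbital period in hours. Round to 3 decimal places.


Step 1: a^3 / mu = 1.043764e+22 / 3.986e14 = 2.618575e+07
Step 2: sqrt(2.618575e+07) = 5117.2016 s
Step 3: T = 2*pi * 5117.2016 = 32152.33 s
Step 4: T in hours = 32152.33 / 3600 = 8.931 hours

8.931


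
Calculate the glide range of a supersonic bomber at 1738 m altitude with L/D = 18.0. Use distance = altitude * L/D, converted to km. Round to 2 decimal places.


Step 1: Glide distance = altitude * L/D = 1738 * 18.0 = 31284.0 m
Step 2: Convert to km: 31284.0 / 1000 = 31.28 km

31.28


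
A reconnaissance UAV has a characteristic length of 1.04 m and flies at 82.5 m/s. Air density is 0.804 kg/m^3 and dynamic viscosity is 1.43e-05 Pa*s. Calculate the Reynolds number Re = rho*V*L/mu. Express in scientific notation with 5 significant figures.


Step 1: Numerator = rho * V * L = 0.804 * 82.5 * 1.04 = 68.9832
Step 2: Re = 68.9832 / 1.43e-05
Step 3: Re = 4.8240e+06

4.8240e+06


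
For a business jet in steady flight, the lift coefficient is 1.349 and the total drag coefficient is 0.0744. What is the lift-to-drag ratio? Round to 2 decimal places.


Step 1: L/D = CL / CD = 1.349 / 0.0744
Step 2: L/D = 18.13

18.13


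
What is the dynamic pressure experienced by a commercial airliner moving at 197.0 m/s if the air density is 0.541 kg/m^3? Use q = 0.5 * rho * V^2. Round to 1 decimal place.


Step 1: V^2 = 197.0^2 = 38809.0
Step 2: q = 0.5 * 0.541 * 38809.0
Step 3: q = 10497.8 Pa

10497.8


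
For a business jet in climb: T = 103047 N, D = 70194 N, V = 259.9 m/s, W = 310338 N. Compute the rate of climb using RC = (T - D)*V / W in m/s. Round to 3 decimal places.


Step 1: Excess thrust = T - D = 103047 - 70194 = 32853 N
Step 2: Excess power = 32853 * 259.9 = 8538494.7 W
Step 3: RC = 8538494.7 / 310338 = 27.514 m/s

27.514


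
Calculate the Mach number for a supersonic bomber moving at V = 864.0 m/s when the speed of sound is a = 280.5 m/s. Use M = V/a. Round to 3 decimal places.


Step 1: M = V / a = 864.0 / 280.5
Step 2: M = 3.080

3.080


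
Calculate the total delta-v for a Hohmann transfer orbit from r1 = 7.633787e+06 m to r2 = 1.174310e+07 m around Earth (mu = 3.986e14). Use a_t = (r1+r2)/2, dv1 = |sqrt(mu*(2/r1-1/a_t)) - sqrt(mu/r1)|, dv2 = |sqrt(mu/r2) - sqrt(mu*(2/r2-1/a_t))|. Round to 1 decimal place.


Step 1: Transfer semi-major axis a_t = (7.633787e+06 + 1.174310e+07) / 2 = 9.688444e+06 m
Step 2: v1 (circular at r1) = sqrt(mu/r1) = 7226.01 m/s
Step 3: v_t1 = sqrt(mu*(2/r1 - 1/a_t)) = 7955.42 m/s
Step 4: dv1 = |7955.42 - 7226.01| = 729.41 m/s
Step 5: v2 (circular at r2) = 5826.09 m/s, v_t2 = 5171.54 m/s
Step 6: dv2 = |5826.09 - 5171.54| = 654.55 m/s
Step 7: Total delta-v = 729.41 + 654.55 = 1384.0 m/s

1384.0


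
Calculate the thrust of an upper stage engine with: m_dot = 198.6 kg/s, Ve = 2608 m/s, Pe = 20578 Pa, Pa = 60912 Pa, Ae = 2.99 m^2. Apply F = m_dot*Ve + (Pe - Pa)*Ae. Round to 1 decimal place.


Step 1: Momentum thrust = m_dot * Ve = 198.6 * 2608 = 517948.8 N
Step 2: Pressure thrust = (Pe - Pa) * Ae = (20578 - 60912) * 2.99 = -120598.66 N
Step 3: Total thrust F = 517948.8 + -120598.66 = 397350.1 N

397350.1


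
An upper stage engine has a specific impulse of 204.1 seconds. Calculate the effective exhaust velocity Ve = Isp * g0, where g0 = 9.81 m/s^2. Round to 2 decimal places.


Step 1: Ve = Isp * g0 = 204.1 * 9.81
Step 2: Ve = 2002.22 m/s

2002.22


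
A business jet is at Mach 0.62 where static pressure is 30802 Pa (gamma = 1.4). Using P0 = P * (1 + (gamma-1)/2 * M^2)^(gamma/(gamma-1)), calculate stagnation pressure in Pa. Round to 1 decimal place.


Step 1: (gamma-1)/2 * M^2 = 0.2 * 0.3844 = 0.07688
Step 2: 1 + 0.07688 = 1.07688
Step 3: Exponent gamma/(gamma-1) = 3.5
Step 4: P0 = 30802 * 1.07688^3.5 = 39917.6 Pa

39917.6


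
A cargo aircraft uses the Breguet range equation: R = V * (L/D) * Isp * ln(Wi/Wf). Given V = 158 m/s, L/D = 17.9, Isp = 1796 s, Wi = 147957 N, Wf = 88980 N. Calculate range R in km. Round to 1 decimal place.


Step 1: Coefficient = V * (L/D) * Isp = 158 * 17.9 * 1796 = 5079447.2 m
Step 2: Wi/Wf = 147957 / 88980 = 1.662812
Step 3: ln(1.662812) = 0.50851
Step 4: R = 5079447.2 * 0.50851 = 2582950.0 m = 2583.0 km

2583.0


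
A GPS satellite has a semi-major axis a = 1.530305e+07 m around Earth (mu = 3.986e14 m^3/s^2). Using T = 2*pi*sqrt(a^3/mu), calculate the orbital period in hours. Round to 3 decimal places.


Step 1: a^3 / mu = 3.583719e+21 / 3.986e14 = 8.990766e+06
Step 2: sqrt(8.990766e+06) = 2998.4606 s
Step 3: T = 2*pi * 2998.4606 = 18839.88 s
Step 4: T in hours = 18839.88 / 3600 = 5.233 hours

5.233


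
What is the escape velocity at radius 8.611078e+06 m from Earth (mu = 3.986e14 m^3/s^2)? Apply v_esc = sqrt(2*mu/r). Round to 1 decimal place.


Step 1: 2*mu/r = 2 * 3.986e14 / 8.611078e+06 = 92578420.4951
Step 2: v_esc = sqrt(92578420.4951) = 9621.8 m/s

9621.8


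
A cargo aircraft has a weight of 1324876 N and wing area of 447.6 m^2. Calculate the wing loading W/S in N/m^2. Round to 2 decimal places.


Step 1: Wing loading = W / S = 1324876 / 447.6
Step 2: Wing loading = 2959.96 N/m^2

2959.96


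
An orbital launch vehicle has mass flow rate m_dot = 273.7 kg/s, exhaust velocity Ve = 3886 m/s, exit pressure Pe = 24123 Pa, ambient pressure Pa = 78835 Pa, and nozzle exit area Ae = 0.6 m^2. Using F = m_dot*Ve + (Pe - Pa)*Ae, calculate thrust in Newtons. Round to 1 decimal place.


Step 1: Momentum thrust = m_dot * Ve = 273.7 * 3886 = 1063598.2 N
Step 2: Pressure thrust = (Pe - Pa) * Ae = (24123 - 78835) * 0.6 = -32827.2 N
Step 3: Total thrust F = 1063598.2 + -32827.2 = 1030771.0 N

1030771.0


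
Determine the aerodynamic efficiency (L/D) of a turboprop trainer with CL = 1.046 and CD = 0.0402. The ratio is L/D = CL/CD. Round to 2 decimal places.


Step 1: L/D = CL / CD = 1.046 / 0.0402
Step 2: L/D = 26.02

26.02


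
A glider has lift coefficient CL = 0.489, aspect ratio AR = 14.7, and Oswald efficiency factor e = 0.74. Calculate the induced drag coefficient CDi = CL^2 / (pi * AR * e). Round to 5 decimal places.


Step 1: CL^2 = 0.489^2 = 0.239121
Step 2: pi * AR * e = 3.14159 * 14.7 * 0.74 = 34.174245
Step 3: CDi = 0.239121 / 34.174245 = 0.00700

0.00700


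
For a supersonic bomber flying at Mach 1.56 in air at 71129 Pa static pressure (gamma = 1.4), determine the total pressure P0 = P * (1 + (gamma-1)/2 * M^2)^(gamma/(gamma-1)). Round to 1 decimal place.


Step 1: (gamma-1)/2 * M^2 = 0.2 * 2.4336 = 0.48672
Step 2: 1 + 0.48672 = 1.48672
Step 3: Exponent gamma/(gamma-1) = 3.5
Step 4: P0 = 71129 * 1.48672^3.5 = 285002.6 Pa

285002.6


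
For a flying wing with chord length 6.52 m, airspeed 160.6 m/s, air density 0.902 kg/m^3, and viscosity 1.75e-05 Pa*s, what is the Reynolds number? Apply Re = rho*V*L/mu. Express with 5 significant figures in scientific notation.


Step 1: Numerator = rho * V * L = 0.902 * 160.6 * 6.52 = 944.495024
Step 2: Re = 944.495024 / 1.75e-05
Step 3: Re = 5.3971e+07

5.3971e+07
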